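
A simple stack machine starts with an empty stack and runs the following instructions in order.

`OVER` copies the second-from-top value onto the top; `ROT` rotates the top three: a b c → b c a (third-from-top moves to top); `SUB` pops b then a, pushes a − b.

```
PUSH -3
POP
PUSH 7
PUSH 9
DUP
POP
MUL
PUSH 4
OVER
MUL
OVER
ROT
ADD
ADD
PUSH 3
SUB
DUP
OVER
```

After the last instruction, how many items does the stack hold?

3

PUSH -3  [-3]
POP      []
PUSH 7   [7]
PUSH 9   [7, 9]
DUP      [7, 9, 9]
POP      [7, 9]
MUL      [63]
PUSH 4   [63, 4]
OVER     [63, 4, 63]
MUL      [63, 252]
OVER     [63, 252, 63]
ROT      [252, 63, 63]
ADD      [252, 126]
ADD      [378]
PUSH 3   [378, 3]
SUB      [375]
DUP      [375, 375]
OVER     [375, 375, 375]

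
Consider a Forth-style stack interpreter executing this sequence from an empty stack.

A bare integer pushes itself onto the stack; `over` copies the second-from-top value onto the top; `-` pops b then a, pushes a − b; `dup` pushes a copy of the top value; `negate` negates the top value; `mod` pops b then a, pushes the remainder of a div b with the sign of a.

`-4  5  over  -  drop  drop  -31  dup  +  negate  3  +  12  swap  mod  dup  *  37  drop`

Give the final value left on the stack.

-4      [-4]
5       [-4, 5]
over    [-4, 5, -4]
-       [-4, 9]
drop    [-4]
drop    []
-31     [-31]
dup     [-31, -31]
+       [-62]
negate  [62]
3       [62, 3]
+       [65]
12      [65, 12]
swap    [12, 65]
mod     [12]
dup     [12, 12]
*       [144]
37      [144, 37]
drop    [144]

144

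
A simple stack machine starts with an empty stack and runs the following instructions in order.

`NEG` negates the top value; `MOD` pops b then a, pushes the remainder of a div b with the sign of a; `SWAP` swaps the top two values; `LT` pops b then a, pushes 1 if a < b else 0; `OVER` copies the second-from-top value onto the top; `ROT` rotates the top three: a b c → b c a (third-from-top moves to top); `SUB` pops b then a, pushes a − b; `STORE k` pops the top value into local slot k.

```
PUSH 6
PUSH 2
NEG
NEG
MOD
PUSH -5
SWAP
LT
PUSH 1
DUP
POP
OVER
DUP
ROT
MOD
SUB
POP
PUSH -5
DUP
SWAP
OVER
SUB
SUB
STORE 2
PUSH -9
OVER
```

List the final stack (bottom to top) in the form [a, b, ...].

PUSH 6  : [6]
PUSH 2  : [6, 2]
NEG     : [6, -2]
NEG     : [6, 2]
MOD     : [0]
PUSH -5 : [0, -5]
SWAP    : [-5, 0]
LT      : [1]
PUSH 1  : [1, 1]
DUP     : [1, 1, 1]
POP     : [1, 1]
OVER    : [1, 1, 1]
DUP     : [1, 1, 1, 1]
ROT     : [1, 1, 1, 1]
MOD     : [1, 1, 0]
SUB     : [1, 1]
POP     : [1]
PUSH -5 : [1, -5]
DUP     : [1, -5, -5]
SWAP    : [1, -5, -5]
OVER    : [1, -5, -5, -5]
SUB     : [1, -5, 0]
SUB     : [1, -5]
STORE 2 : [1]
PUSH -9 : [1, -9]
OVER    : [1, -9, 1]

[1, -9, 1]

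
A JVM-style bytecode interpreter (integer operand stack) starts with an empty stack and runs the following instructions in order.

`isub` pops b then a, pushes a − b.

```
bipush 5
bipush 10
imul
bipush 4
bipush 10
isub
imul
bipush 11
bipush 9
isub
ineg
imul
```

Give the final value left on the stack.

bipush 5  → 5
bipush 10 → 5 10
imul      → 50
bipush 4  → 50 4
bipush 10 → 50 4 10
isub      → 50 -6
imul      → -300
bipush 11 → -300 11
bipush 9  → -300 11 9
isub      → -300 2
ineg      → -300 -2
imul      → 600

600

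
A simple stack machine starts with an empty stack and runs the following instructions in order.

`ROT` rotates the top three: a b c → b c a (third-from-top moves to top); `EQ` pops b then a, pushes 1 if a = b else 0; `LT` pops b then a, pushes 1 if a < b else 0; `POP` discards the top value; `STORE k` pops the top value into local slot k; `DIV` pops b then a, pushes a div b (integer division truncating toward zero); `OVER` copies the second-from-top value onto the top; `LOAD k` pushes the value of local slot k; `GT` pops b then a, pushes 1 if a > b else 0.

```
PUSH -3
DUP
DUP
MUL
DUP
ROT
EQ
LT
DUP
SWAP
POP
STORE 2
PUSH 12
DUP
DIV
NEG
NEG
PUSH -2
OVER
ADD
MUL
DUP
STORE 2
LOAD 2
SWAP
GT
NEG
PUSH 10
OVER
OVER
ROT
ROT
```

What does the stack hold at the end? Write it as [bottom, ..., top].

PUSH -3 : -3
DUP     : -3 -3
DUP     : -3 -3 -3
MUL     : -3 9
DUP     : -3 9 9
ROT     : 9 9 -3
EQ      : 9 0
LT      : 0
DUP     : 0 0
SWAP    : 0 0
POP     : 0
STORE 2 : (empty)
PUSH 12 : 12
DUP     : 12 12
DIV     : 1
NEG     : -1
NEG     : 1
PUSH -2 : 1 -2
OVER    : 1 -2 1
ADD     : 1 -1
MUL     : -1
DUP     : -1 -1
STORE 2 : -1
LOAD 2  : -1 -1
SWAP    : -1 -1
GT      : 0
NEG     : 0
PUSH 10 : 0 10
OVER    : 0 10 0
OVER    : 0 10 0 10
ROT     : 0 0 10 10
ROT     : 0 10 10 0

[0, 10, 10, 0]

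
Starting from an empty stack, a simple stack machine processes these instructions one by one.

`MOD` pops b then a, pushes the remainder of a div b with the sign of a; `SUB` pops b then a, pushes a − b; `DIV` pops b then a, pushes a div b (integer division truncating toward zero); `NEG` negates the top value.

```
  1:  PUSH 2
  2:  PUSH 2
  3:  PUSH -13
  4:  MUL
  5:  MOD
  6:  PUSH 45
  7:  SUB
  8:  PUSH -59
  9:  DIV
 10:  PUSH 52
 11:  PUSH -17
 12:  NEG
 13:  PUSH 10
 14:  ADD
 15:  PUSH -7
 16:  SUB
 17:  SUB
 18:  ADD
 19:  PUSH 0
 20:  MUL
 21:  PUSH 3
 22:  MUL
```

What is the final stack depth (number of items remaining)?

PUSH 2   -> 2
PUSH 2   -> 2 2
PUSH -13 -> 2 2 -13
MUL      -> 2 -26
MOD      -> 2
PUSH 45  -> 2 45
SUB      -> -43
PUSH -59 -> -43 -59
DIV      -> 0
PUSH 52  -> 0 52
PUSH -17 -> 0 52 -17
NEG      -> 0 52 17
PUSH 10  -> 0 52 17 10
ADD      -> 0 52 27
PUSH -7  -> 0 52 27 -7
SUB      -> 0 52 34
SUB      -> 0 18
ADD      -> 18
PUSH 0   -> 18 0
MUL      -> 0
PUSH 3   -> 0 3
MUL      -> 0

1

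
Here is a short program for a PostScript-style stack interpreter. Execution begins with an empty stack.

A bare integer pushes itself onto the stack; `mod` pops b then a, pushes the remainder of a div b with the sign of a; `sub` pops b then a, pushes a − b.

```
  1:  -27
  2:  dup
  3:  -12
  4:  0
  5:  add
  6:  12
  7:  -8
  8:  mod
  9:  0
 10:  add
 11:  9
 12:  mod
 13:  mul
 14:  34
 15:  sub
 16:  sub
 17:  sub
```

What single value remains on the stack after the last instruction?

-82

-27  -27
dup  -27 -27
-12  -27 -27 -12
0    -27 -27 -12 0
add  -27 -27 -12
12   -27 -27 -12 12
-8   -27 -27 -12 12 -8
mod  -27 -27 -12 4
0    -27 -27 -12 4 0
add  -27 -27 -12 4
9    -27 -27 -12 4 9
mod  -27 -27 -12 4
mul  -27 -27 -48
34   -27 -27 -48 34
sub  -27 -27 -82
sub  -27 55
sub  -82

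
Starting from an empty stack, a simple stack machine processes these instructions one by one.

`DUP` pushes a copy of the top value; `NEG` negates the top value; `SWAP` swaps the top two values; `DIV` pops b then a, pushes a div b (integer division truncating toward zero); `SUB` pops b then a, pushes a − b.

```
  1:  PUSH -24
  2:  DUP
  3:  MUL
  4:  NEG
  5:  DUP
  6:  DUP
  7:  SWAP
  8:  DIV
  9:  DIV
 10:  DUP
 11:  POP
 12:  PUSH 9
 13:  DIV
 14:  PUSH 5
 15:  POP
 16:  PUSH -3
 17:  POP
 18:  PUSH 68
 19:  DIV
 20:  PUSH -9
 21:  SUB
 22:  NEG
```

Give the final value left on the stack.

PUSH -24 : [-24]
DUP      : [-24, -24]
MUL      : [576]
NEG      : [-576]
DUP      : [-576, -576]
DUP      : [-576, -576, -576]
SWAP     : [-576, -576, -576]
DIV      : [-576, 1]
DIV      : [-576]
DUP      : [-576, -576]
POP      : [-576]
PUSH 9   : [-576, 9]
DIV      : [-64]
PUSH 5   : [-64, 5]
POP      : [-64]
PUSH -3  : [-64, -3]
POP      : [-64]
PUSH 68  : [-64, 68]
DIV      : [0]
PUSH -9  : [0, -9]
SUB      : [9]
NEG      : [-9]

-9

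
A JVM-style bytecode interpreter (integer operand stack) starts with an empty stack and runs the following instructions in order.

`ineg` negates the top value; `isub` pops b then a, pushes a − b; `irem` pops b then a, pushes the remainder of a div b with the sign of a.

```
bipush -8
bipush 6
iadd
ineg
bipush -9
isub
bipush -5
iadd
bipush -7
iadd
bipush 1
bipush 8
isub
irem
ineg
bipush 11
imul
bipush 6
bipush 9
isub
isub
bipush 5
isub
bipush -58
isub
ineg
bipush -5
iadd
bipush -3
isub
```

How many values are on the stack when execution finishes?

bipush -8   [-8]
bipush 6    [-8, 6]
iadd        [-2]
ineg        [2]
bipush -9   [2, -9]
isub        [11]
bipush -5   [11, -5]
iadd        [6]
bipush -7   [6, -7]
iadd        [-1]
bipush 1    [-1, 1]
bipush 8    [-1, 1, 8]
isub        [-1, -7]
irem        [-1]
ineg        [1]
bipush 11   [1, 11]
imul        [11]
bipush 6    [11, 6]
bipush 9    [11, 6, 9]
isub        [11, -3]
isub        [14]
bipush 5    [14, 5]
isub        [9]
bipush -58  [9, -58]
isub        [67]
ineg        [-67]
bipush -5   [-67, -5]
iadd        [-72]
bipush -3   [-72, -3]
isub        [-69]

1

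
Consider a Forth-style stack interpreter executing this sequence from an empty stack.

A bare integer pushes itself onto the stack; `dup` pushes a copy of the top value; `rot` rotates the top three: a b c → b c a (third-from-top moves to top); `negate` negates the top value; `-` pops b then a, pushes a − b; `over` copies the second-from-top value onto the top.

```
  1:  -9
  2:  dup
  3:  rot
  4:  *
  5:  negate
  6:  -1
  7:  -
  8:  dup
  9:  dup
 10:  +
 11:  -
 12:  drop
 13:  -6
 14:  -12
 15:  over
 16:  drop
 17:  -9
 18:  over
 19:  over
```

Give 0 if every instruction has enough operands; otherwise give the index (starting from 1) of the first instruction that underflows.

-9  → -9
dup → -9 -9
rot  — needs 3 operands, stack has 2 → underflow

3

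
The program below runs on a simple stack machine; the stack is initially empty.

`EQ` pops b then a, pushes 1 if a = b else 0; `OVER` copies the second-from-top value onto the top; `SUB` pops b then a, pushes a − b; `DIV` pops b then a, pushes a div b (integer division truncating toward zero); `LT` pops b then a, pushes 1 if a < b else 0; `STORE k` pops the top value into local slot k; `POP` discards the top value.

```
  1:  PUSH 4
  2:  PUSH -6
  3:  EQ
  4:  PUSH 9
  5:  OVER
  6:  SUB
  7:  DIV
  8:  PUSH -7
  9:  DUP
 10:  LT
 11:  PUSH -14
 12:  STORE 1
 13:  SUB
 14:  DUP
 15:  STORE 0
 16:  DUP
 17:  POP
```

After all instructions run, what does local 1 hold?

-14

PUSH 4   → [4]
PUSH -6  → [4, -6]
EQ       → [0]
PUSH 9   → [0, 9]
OVER     → [0, 9, 0]
SUB      → [0, 9]
DIV      → [0]
PUSH -7  → [0, -7]
DUP      → [0, -7, -7]
LT       → [0, 0]
PUSH -14 → [0, 0, -14]
STORE 1  → [0, 0]
SUB      → [0]
DUP      → [0, 0]
STORE 0  → [0]
DUP      → [0, 0]
POP      → [0]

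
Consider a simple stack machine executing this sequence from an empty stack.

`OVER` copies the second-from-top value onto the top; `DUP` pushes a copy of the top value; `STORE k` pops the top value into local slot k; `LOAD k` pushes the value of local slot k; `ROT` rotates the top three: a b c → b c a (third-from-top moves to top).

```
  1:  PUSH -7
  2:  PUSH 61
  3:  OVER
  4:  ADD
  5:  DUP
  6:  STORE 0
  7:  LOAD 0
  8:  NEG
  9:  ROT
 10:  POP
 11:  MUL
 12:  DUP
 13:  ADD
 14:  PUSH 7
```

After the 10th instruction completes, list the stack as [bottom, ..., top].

[54, -54]

PUSH -7  -7
PUSH 61  -7 61
OVER     -7 61 -7
ADD      -7 54
DUP      -7 54 54
STORE 0  -7 54
LOAD 0   -7 54 54
NEG      -7 54 -54
ROT      54 -54 -7
POP      54 -54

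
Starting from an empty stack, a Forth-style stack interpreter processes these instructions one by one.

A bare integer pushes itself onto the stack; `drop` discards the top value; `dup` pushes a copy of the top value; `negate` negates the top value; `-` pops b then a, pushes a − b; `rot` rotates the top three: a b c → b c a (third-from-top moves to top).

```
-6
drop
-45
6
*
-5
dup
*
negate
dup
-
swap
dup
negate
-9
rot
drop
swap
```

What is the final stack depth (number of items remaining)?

3

-6      -6
drop    (empty)
-45     -45
6       -45 6
*       -270
-5      -270 -5
dup     -270 -5 -5
*       -270 25
negate  -270 -25
dup     -270 -25 -25
-       -270 0
swap    0 -270
dup     0 -270 -270
negate  0 -270 270
-9      0 -270 270 -9
rot     0 270 -9 -270
drop    0 270 -9
swap    0 -9 270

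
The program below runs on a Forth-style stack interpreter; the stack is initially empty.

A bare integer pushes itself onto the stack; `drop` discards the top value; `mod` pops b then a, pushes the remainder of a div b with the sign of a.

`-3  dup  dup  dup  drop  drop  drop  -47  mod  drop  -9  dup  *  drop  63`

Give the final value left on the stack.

-3    -3
dup   -3 -3
dup   -3 -3 -3
dup   -3 -3 -3 -3
drop  -3 -3 -3
drop  -3 -3
drop  -3
-47   -3 -47
mod   -3
drop  (empty)
-9    -9
dup   -9 -9
*     81
drop  (empty)
63    63

63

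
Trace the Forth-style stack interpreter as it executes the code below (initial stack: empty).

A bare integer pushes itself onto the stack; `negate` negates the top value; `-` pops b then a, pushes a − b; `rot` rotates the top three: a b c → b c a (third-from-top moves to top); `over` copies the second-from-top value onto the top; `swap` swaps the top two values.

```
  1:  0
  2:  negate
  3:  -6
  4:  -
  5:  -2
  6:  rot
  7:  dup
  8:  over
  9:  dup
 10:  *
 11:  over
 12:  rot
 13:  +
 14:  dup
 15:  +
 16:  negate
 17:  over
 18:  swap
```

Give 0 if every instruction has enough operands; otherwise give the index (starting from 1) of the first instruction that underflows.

0      -> [0]
negate -> [0]
-6     -> [0, -6]
-      -> [6]
-2     -> [6, -2]
rot  — needs 3 operands, stack has 2 → underflow

6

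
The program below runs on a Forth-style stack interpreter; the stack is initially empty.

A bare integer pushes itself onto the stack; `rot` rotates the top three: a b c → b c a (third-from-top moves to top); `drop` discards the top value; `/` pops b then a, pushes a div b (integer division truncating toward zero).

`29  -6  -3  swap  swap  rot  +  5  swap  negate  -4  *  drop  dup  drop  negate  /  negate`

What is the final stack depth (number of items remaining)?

29     : [29]
-6     : [29, -6]
-3     : [29, -6, -3]
swap   : [29, -3, -6]
swap   : [29, -6, -3]
rot    : [-6, -3, 29]
+      : [-6, 26]
5      : [-6, 26, 5]
swap   : [-6, 5, 26]
negate : [-6, 5, -26]
-4     : [-6, 5, -26, -4]
*      : [-6, 5, 104]
drop   : [-6, 5]
dup    : [-6, 5, 5]
drop   : [-6, 5]
negate : [-6, -5]
/      : [1]
negate : [-1]

1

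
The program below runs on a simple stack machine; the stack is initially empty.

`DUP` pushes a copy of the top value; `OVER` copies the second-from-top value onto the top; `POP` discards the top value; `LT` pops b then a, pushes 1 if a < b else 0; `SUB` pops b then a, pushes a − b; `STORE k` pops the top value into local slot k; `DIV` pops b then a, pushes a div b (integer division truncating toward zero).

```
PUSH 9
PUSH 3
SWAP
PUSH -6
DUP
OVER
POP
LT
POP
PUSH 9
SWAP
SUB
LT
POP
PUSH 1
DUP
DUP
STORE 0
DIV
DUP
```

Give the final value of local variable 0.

1

PUSH 9  → 9
PUSH 3  → 9 3
SWAP    → 3 9
PUSH -6 → 3 9 -6
DUP     → 3 9 -6 -6
OVER    → 3 9 -6 -6 -6
POP     → 3 9 -6 -6
LT      → 3 9 0
POP     → 3 9
PUSH 9  → 3 9 9
SWAP    → 3 9 9
SUB     → 3 0
LT      → 0
POP     → (empty)
PUSH 1  → 1
DUP     → 1 1
DUP     → 1 1 1
STORE 0 → 1 1
DIV     → 1
DUP     → 1 1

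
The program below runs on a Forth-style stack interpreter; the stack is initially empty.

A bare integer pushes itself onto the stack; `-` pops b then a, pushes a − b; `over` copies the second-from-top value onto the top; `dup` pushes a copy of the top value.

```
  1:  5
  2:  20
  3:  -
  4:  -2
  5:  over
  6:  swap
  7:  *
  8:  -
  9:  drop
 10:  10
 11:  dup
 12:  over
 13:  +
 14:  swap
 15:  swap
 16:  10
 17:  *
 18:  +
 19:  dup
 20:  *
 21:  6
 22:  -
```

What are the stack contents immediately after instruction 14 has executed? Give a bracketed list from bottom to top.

5     5
20    5 20
-     -15
-2    -15 -2
over  -15 -2 -15
swap  -15 -15 -2
*     -15 30
-     -45
drop  (empty)
10    10
dup   10 10
over  10 10 10
+     10 20
swap  20 10

[20, 10]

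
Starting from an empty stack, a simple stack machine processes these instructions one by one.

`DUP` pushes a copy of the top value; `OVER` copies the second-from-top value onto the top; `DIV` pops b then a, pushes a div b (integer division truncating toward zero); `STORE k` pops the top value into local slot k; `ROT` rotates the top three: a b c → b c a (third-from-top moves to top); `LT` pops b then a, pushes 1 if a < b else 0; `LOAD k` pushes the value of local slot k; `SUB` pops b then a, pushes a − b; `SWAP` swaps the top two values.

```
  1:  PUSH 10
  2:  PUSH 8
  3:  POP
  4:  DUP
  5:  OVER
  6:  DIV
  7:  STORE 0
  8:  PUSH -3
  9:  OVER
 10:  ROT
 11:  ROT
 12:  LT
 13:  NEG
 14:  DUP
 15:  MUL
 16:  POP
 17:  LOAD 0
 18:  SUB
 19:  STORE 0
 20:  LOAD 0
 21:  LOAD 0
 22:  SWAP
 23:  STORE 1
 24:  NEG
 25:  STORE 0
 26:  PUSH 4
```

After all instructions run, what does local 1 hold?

PUSH 10 : 10
PUSH 8  : 10 8
POP     : 10
DUP     : 10 10
OVER    : 10 10 10
DIV     : 10 1
STORE 0 : 10
PUSH -3 : 10 -3
OVER    : 10 -3 10
ROT     : -3 10 10
ROT     : 10 10 -3
LT      : 10 0
NEG     : 10 0
DUP     : 10 0 0
MUL     : 10 0
POP     : 10
LOAD 0  : 10 1
SUB     : 9
STORE 0 : (empty)
LOAD 0  : 9
LOAD 0  : 9 9
SWAP    : 9 9
STORE 1 : 9
NEG     : -9
STORE 0 : (empty)
PUSH 4  : 4

9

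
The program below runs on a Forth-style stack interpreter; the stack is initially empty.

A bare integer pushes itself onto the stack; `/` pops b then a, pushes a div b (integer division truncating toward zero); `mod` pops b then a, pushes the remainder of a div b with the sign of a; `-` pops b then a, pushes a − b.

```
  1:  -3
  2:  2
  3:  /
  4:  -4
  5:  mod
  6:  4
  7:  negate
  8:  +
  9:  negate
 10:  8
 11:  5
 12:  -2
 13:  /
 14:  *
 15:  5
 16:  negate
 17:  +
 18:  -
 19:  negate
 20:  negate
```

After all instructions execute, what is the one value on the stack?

26

-3      -3
2       -3 2
/       -1
-4      -1 -4
mod     -1
4       -1 4
negate  -1 -4
+       -5
negate  5
8       5 8
5       5 8 5
-2      5 8 5 -2
/       5 8 -2
*       5 -16
5       5 -16 5
negate  5 -16 -5
+       5 -21
-       26
negate  -26
negate  26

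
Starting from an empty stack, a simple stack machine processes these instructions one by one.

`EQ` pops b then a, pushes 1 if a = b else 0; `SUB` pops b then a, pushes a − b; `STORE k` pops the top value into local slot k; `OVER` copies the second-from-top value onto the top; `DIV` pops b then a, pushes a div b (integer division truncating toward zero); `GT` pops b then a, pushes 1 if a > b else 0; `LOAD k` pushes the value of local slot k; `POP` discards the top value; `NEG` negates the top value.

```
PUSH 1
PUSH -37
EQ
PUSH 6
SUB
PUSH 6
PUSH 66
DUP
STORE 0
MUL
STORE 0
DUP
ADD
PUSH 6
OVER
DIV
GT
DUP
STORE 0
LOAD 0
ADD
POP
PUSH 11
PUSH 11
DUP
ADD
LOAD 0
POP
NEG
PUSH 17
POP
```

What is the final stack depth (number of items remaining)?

PUSH 1   : 1
PUSH -37 : 1 -37
EQ       : 0
PUSH 6   : 0 6
SUB      : -6
PUSH 6   : -6 6
PUSH 66  : -6 6 66
DUP      : -6 6 66 66
STORE 0  : -6 6 66
MUL      : -6 396
STORE 0  : -6
DUP      : -6 -6
ADD      : -12
PUSH 6   : -12 6
OVER     : -12 6 -12
DIV      : -12 0
GT       : 0
DUP      : 0 0
STORE 0  : 0
LOAD 0   : 0 0
ADD      : 0
POP      : (empty)
PUSH 11  : 11
PUSH 11  : 11 11
DUP      : 11 11 11
ADD      : 11 22
LOAD 0   : 11 22 0
POP      : 11 22
NEG      : 11 -22
PUSH 17  : 11 -22 17
POP      : 11 -22

2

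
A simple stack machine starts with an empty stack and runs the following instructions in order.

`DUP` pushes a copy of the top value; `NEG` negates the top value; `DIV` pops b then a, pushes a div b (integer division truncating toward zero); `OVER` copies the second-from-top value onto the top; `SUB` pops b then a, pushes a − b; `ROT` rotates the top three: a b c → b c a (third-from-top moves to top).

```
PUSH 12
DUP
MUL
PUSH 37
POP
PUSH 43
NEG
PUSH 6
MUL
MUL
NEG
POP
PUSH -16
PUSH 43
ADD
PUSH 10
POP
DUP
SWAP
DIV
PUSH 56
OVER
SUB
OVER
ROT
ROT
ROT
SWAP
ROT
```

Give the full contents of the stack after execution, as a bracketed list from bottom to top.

[1, 55, 1]

PUSH 12  → 12
DUP      → 12 12
MUL      → 144
PUSH 37  → 144 37
POP      → 144
PUSH 43  → 144 43
NEG      → 144 -43
PUSH 6   → 144 -43 6
MUL      → 144 -258
MUL      → -37152
NEG      → 37152
POP      → (empty)
PUSH -16 → -16
PUSH 43  → -16 43
ADD      → 27
PUSH 10  → 27 10
POP      → 27
DUP      → 27 27
SWAP     → 27 27
DIV      → 1
PUSH 56  → 1 56
OVER     → 1 56 1
SUB      → 1 55
OVER     → 1 55 1
ROT      → 55 1 1
ROT      → 1 1 55
ROT      → 1 55 1
SWAP     → 1 1 55
ROT      → 1 55 1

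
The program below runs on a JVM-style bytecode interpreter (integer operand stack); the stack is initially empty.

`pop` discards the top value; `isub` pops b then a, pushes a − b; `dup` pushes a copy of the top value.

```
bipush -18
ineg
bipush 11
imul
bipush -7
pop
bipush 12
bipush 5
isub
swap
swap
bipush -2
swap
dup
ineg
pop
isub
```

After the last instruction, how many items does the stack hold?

2

bipush -18 : -18
ineg       : 18
bipush 11  : 18 11
imul       : 198
bipush -7  : 198 -7
pop        : 198
bipush 12  : 198 12
bipush 5   : 198 12 5
isub       : 198 7
swap       : 7 198
swap       : 198 7
bipush -2  : 198 7 -2
swap       : 198 -2 7
dup        : 198 -2 7 7
ineg       : 198 -2 7 -7
pop        : 198 -2 7
isub       : 198 -9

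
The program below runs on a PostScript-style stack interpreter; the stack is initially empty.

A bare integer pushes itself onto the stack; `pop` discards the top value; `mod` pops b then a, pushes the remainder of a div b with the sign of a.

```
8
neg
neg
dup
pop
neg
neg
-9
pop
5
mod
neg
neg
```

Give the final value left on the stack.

3

8   : [8]
neg : [-8]
neg : [8]
dup : [8, 8]
pop : [8]
neg : [-8]
neg : [8]
-9  : [8, -9]
pop : [8]
5   : [8, 5]
mod : [3]
neg : [-3]
neg : [3]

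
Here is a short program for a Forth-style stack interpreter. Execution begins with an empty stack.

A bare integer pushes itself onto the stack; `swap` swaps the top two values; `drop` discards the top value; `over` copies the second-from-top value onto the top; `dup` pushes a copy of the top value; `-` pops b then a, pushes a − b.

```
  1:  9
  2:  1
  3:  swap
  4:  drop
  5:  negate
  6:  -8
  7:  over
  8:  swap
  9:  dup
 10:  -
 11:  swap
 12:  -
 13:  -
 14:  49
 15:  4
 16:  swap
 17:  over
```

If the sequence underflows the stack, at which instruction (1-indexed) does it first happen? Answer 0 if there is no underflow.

9      : [9]
1      : [9, 1]
swap   : [1, 9]
drop   : [1]
negate : [-1]
-8     : [-1, -8]
over   : [-1, -8, -1]
swap   : [-1, -1, -8]
dup    : [-1, -1, -8, -8]
-      : [-1, -1, 0]
swap   : [-1, 0, -1]
-      : [-1, 1]
-      : [-2]
49     : [-2, 49]
4      : [-2, 49, 4]
swap   : [-2, 4, 49]
over   : [-2, 4, 49, 4]

0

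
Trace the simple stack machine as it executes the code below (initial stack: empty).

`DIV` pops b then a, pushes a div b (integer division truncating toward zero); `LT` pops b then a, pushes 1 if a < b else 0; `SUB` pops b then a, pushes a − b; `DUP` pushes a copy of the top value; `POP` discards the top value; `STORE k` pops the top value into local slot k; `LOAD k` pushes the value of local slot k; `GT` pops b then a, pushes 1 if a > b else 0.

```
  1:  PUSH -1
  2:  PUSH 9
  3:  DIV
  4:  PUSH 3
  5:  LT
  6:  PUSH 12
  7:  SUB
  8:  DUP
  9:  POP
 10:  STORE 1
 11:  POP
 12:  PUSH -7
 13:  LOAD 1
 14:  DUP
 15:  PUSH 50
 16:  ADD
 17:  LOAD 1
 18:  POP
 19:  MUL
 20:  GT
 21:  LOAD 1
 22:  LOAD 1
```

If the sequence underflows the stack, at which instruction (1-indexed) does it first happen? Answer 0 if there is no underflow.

11

PUSH -1  -1
PUSH 9   -1 9
DIV      0
PUSH 3   0 3
LT       1
PUSH 12  1 12
SUB      -11
DUP      -11 -11
POP      -11
STORE 1  (empty)
POP  — needs 1 operand, stack has 0 → underflow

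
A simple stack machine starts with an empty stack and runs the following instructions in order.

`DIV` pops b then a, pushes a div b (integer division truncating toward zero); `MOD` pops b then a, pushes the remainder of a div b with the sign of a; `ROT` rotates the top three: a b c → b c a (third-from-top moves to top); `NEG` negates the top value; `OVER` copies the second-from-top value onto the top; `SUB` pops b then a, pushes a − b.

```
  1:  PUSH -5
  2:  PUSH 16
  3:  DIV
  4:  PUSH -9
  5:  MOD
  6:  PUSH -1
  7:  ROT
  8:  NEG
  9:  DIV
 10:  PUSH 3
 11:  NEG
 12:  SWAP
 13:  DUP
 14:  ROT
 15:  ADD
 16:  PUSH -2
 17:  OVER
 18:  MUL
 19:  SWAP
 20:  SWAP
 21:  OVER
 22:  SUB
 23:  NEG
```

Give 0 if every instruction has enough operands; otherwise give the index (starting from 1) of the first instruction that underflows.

PUSH -5 -> -5
PUSH 16 -> -5 16
DIV     -> 0
PUSH -9 -> 0 -9
MOD     -> 0
PUSH -1 -> 0 -1
ROT  — needs 3 operands, stack has 2 → underflow

7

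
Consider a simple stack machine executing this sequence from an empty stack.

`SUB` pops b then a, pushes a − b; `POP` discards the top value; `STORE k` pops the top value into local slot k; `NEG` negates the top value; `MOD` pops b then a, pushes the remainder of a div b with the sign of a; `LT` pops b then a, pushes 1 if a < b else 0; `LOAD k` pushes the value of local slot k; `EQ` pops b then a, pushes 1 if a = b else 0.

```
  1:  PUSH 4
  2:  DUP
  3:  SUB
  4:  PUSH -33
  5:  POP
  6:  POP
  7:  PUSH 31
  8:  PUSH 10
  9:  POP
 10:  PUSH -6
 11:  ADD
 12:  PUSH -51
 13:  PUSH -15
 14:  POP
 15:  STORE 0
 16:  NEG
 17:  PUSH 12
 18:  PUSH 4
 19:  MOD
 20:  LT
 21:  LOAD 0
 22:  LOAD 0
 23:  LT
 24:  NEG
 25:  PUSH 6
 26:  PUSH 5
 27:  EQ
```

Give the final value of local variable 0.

-51

PUSH 4   → [4]
DUP      → [4, 4]
SUB      → [0]
PUSH -33 → [0, -33]
POP      → [0]
POP      → []
PUSH 31  → [31]
PUSH 10  → [31, 10]
POP      → [31]
PUSH -6  → [31, -6]
ADD      → [25]
PUSH -51 → [25, -51]
PUSH -15 → [25, -51, -15]
POP      → [25, -51]
STORE 0  → [25]
NEG      → [-25]
PUSH 12  → [-25, 12]
PUSH 4   → [-25, 12, 4]
MOD      → [-25, 0]
LT       → [1]
LOAD 0   → [1, -51]
LOAD 0   → [1, -51, -51]
LT       → [1, 0]
NEG      → [1, 0]
PUSH 6   → [1, 0, 6]
PUSH 5   → [1, 0, 6, 5]
EQ       → [1, 0, 0]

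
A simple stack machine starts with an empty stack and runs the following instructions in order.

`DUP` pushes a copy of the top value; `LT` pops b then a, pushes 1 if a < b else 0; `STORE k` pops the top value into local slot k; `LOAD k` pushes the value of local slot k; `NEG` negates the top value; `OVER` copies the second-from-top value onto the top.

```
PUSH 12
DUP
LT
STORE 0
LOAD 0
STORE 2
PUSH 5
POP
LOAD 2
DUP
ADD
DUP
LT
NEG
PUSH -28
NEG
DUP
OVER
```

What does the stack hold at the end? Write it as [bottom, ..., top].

PUSH 12   [12]
DUP       [12, 12]
LT        [0]
STORE 0   []
LOAD 0    [0]
STORE 2   []
PUSH 5    [5]
POP       []
LOAD 2    [0]
DUP       [0, 0]
ADD       [0]
DUP       [0, 0]
LT        [0]
NEG       [0]
PUSH -28  [0, -28]
NEG       [0, 28]
DUP       [0, 28, 28]
OVER      [0, 28, 28, 28]

[0, 28, 28, 28]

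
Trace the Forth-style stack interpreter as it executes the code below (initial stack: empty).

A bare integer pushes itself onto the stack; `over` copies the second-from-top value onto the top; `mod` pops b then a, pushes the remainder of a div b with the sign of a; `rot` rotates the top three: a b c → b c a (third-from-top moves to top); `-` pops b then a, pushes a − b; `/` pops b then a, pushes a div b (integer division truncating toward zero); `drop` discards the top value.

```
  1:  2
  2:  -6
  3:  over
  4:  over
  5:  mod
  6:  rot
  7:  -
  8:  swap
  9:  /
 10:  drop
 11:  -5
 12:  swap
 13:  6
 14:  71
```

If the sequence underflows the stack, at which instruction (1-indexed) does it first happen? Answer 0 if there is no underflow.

12

2     [2]
-6    [2, -6]
over  [2, -6, 2]
over  [2, -6, 2, -6]
mod   [2, -6, 2]
rot   [-6, 2, 2]
-     [-6, 0]
swap  [0, -6]
/     [0]
drop  []
-5    [-5]
swap  — needs 2 operands, stack has 1 → underflow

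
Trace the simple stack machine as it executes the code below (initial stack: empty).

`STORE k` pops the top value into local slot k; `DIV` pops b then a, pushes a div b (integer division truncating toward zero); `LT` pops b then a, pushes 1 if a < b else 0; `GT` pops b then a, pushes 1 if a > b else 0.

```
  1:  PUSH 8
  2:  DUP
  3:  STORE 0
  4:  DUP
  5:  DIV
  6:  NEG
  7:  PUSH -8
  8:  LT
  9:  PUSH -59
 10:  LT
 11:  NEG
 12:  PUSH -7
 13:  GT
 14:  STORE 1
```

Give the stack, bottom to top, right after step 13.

[1]

PUSH 8   : [8]
DUP      : [8, 8]
STORE 0  : [8]
DUP      : [8, 8]
DIV      : [1]
NEG      : [-1]
PUSH -8  : [-1, -8]
LT       : [0]
PUSH -59 : [0, -59]
LT       : [0]
NEG      : [0]
PUSH -7  : [0, -7]
GT       : [1]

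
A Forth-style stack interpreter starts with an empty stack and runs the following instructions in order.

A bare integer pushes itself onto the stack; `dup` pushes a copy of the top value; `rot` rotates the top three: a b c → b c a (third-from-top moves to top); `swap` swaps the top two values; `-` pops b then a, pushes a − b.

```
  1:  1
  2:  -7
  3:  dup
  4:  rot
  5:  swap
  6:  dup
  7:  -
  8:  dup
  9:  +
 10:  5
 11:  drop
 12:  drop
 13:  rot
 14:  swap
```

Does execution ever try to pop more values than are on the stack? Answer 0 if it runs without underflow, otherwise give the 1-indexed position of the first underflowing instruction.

13

1     [1]
-7    [1, -7]
dup   [1, -7, -7]
rot   [-7, -7, 1]
swap  [-7, 1, -7]
dup   [-7, 1, -7, -7]
-     [-7, 1, 0]
dup   [-7, 1, 0, 0]
+     [-7, 1, 0]
5     [-7, 1, 0, 5]
drop  [-7, 1, 0]
drop  [-7, 1]
rot  — needs 3 operands, stack has 2 → underflow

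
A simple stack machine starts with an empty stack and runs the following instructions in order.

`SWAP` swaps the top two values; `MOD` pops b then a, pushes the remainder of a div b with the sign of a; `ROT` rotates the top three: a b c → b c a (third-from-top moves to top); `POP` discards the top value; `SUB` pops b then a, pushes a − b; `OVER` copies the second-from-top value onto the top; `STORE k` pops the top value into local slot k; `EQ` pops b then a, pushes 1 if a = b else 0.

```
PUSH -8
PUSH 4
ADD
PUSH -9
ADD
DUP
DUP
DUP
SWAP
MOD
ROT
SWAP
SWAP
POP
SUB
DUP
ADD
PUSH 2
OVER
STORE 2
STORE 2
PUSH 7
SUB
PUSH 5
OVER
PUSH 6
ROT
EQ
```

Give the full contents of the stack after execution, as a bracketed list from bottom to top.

PUSH -8 : -8
PUSH 4  : -8 4
ADD     : -4
PUSH -9 : -4 -9
ADD     : -13
DUP     : -13 -13
DUP     : -13 -13 -13
DUP     : -13 -13 -13 -13
SWAP    : -13 -13 -13 -13
MOD     : -13 -13 0
ROT     : -13 0 -13
SWAP    : -13 -13 0
SWAP    : -13 0 -13
POP     : -13 0
SUB     : -13
DUP     : -13 -13
ADD     : -26
PUSH 2  : -26 2
OVER    : -26 2 -26
STORE 2 : -26 2
STORE 2 : -26
PUSH 7  : -26 7
SUB     : -33
PUSH 5  : -33 5
OVER    : -33 5 -33
PUSH 6  : -33 5 -33 6
ROT     : -33 -33 6 5
EQ      : -33 -33 0

[-33, -33, 0]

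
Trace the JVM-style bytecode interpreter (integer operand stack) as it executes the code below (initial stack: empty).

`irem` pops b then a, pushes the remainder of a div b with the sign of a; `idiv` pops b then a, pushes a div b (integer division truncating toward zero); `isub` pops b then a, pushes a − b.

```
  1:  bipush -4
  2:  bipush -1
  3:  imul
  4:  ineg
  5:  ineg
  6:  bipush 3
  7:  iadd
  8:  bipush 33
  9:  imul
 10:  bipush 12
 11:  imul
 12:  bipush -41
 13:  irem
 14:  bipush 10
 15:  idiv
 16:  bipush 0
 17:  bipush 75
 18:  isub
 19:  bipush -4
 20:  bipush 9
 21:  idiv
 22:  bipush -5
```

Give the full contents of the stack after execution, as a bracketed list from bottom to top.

bipush -4  → -4
bipush -1  → -4 -1
imul       → 4
ineg       → -4
ineg       → 4
bipush 3   → 4 3
iadd       → 7
bipush 33  → 7 33
imul       → 231
bipush 12  → 231 12
imul       → 2772
bipush -41 → 2772 -41
irem       → 25
bipush 10  → 25 10
idiv       → 2
bipush 0   → 2 0
bipush 75  → 2 0 75
isub       → 2 -75
bipush -4  → 2 -75 -4
bipush 9   → 2 -75 -4 9
idiv       → 2 -75 0
bipush -5  → 2 -75 0 -5

[2, -75, 0, -5]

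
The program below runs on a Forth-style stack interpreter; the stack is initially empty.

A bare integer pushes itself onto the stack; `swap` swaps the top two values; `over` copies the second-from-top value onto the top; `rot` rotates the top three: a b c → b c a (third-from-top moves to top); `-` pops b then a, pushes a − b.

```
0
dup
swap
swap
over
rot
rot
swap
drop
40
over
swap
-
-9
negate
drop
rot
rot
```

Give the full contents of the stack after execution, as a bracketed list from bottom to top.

0      → 0
dup    → 0 0
swap   → 0 0
swap   → 0 0
over   → 0 0 0
rot    → 0 0 0
rot    → 0 0 0
swap   → 0 0 0
drop   → 0 0
40     → 0 0 40
over   → 0 0 40 0
swap   → 0 0 0 40
-      → 0 0 -40
-9     → 0 0 -40 -9
negate → 0 0 -40 9
drop   → 0 0 -40
rot    → 0 -40 0
rot    → -40 0 0

[-40, 0, 0]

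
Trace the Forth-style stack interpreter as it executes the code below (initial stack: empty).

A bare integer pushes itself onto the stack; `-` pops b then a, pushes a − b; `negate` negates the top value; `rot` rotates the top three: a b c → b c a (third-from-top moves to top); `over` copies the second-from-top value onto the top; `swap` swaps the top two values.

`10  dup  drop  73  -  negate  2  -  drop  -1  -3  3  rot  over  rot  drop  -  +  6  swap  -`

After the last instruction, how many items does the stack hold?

10     → 10
dup    → 10 10
drop   → 10
73     → 10 73
-      → -63
negate → 63
2      → 63 2
-      → 61
drop   → (empty)
-1     → -1
-3     → -1 -3
3      → -1 -3 3
rot    → -3 3 -1
over   → -3 3 -1 3
rot    → -3 -1 3 3
drop   → -3 -1 3
-      → -3 -4
+      → -7
6      → -7 6
swap   → 6 -7
-      → 13

1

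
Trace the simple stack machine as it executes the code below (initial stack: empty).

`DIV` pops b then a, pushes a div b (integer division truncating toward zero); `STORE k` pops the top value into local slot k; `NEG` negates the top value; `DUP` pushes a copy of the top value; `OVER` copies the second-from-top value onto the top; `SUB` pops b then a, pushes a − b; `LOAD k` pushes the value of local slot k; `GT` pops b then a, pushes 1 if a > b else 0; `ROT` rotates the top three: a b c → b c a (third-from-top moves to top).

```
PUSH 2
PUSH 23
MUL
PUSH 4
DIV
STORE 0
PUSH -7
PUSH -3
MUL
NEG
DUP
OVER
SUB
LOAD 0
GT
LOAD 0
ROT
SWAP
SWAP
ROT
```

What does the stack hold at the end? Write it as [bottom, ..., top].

[11, -21, 0]

PUSH 2  -> [2]
PUSH 23 -> [2, 23]
MUL     -> [46]
PUSH 4  -> [46, 4]
DIV     -> [11]
STORE 0 -> []
PUSH -7 -> [-7]
PUSH -3 -> [-7, -3]
MUL     -> [21]
NEG     -> [-21]
DUP     -> [-21, -21]
OVER    -> [-21, -21, -21]
SUB     -> [-21, 0]
LOAD 0  -> [-21, 0, 11]
GT      -> [-21, 0]
LOAD 0  -> [-21, 0, 11]
ROT     -> [0, 11, -21]
SWAP    -> [0, -21, 11]
SWAP    -> [0, 11, -21]
ROT     -> [11, -21, 0]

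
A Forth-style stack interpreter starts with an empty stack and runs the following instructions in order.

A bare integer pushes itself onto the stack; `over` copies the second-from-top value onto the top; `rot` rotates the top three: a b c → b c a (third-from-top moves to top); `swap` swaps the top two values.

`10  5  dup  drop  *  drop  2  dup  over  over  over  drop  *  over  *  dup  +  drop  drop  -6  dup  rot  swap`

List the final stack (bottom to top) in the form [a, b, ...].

10   → [10]
5    → [10, 5]
dup  → [10, 5, 5]
drop → [10, 5]
*    → [50]
drop → []
2    → [2]
dup  → [2, 2]
over → [2, 2, 2]
over → [2, 2, 2, 2]
over → [2, 2, 2, 2, 2]
drop → [2, 2, 2, 2]
*    → [2, 2, 4]
over → [2, 2, 4, 2]
*    → [2, 2, 8]
dup  → [2, 2, 8, 8]
+    → [2, 2, 16]
drop → [2, 2]
drop → [2]
-6   → [2, -6]
dup  → [2, -6, -6]
rot  → [-6, -6, 2]
swap → [-6, 2, -6]

[-6, 2, -6]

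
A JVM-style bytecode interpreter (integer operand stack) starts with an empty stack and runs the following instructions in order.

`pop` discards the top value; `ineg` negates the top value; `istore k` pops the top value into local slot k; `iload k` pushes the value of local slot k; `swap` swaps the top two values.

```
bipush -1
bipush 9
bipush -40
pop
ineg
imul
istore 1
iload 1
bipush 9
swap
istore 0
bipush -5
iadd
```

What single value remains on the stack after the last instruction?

bipush -1  : [-1]
bipush 9   : [-1, 9]
bipush -40 : [-1, 9, -40]
pop        : [-1, 9]
ineg       : [-1, -9]
imul       : [9]
istore 1   : []
iload 1    : [9]
bipush 9   : [9, 9]
swap       : [9, 9]
istore 0   : [9]
bipush -5  : [9, -5]
iadd       : [4]

4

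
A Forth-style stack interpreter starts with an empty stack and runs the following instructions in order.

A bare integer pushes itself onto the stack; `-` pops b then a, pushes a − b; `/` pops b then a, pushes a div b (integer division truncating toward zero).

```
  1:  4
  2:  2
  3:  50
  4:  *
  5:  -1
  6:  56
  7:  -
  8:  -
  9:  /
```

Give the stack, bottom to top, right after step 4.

4  : 4
2  : 4 2
50 : 4 2 50
*  : 4 100

[4, 100]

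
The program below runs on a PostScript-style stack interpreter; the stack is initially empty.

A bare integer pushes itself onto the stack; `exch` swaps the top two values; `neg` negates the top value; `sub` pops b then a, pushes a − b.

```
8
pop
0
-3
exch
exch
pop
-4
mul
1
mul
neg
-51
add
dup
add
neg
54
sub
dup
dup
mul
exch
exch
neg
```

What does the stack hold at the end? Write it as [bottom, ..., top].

[48, -2304]

8    → 8
pop  → (empty)
0    → 0
-3   → 0 -3
exch → -3 0
exch → 0 -3
pop  → 0
-4   → 0 -4
mul  → 0
1    → 0 1
mul  → 0
neg  → 0
-51  → 0 -51
add  → -51
dup  → -51 -51
add  → -102
neg  → 102
54   → 102 54
sub  → 48
dup  → 48 48
dup  → 48 48 48
mul  → 48 2304
exch → 2304 48
exch → 48 2304
neg  → 48 -2304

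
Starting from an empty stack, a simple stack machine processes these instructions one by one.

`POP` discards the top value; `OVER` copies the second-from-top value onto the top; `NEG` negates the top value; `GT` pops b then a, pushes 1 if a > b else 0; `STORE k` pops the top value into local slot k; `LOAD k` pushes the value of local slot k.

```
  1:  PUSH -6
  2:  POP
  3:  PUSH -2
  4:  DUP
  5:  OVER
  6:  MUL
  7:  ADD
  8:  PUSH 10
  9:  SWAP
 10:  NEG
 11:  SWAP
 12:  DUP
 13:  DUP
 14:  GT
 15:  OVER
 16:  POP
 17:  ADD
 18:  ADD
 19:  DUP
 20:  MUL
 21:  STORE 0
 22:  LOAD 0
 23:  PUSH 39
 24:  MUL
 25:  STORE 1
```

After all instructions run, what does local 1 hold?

PUSH -6 → [-6]
POP     → []
PUSH -2 → [-2]
DUP     → [-2, -2]
OVER    → [-2, -2, -2]
MUL     → [-2, 4]
ADD     → [2]
PUSH 10 → [2, 10]
SWAP    → [10, 2]
NEG     → [10, -2]
SWAP    → [-2, 10]
DUP     → [-2, 10, 10]
DUP     → [-2, 10, 10, 10]
GT      → [-2, 10, 0]
OVER    → [-2, 10, 0, 10]
POP     → [-2, 10, 0]
ADD     → [-2, 10]
ADD     → [8]
DUP     → [8, 8]
MUL     → [64]
STORE 0 → []
LOAD 0  → [64]
PUSH 39 → [64, 39]
MUL     → [2496]
STORE 1 → []

2496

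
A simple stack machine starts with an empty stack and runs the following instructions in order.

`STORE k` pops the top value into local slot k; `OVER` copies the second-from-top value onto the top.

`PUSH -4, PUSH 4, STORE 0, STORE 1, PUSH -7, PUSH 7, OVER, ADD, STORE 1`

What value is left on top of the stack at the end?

PUSH -4  -4
PUSH 4   -4 4
STORE 0  -4
STORE 1  (empty)
PUSH -7  -7
PUSH 7   -7 7
OVER     -7 7 -7
ADD      -7 0
STORE 1  -7

-7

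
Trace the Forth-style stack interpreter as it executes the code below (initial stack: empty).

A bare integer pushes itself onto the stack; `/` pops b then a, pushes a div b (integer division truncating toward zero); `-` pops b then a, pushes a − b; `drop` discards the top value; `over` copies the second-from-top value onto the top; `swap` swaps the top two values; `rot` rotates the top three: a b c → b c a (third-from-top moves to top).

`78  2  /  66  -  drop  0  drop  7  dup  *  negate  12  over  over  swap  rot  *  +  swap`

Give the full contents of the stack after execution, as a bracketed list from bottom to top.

[-576, -49]

78     -> 78
2      -> 78 2
/      -> 39
66     -> 39 66
-      -> -27
drop   -> (empty)
0      -> 0
drop   -> (empty)
7      -> 7
dup    -> 7 7
*      -> 49
negate -> -49
12     -> -49 12
over   -> -49 12 -49
over   -> -49 12 -49 12
swap   -> -49 12 12 -49
rot    -> -49 12 -49 12
*      -> -49 12 -588
+      -> -49 -576
swap   -> -576 -49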